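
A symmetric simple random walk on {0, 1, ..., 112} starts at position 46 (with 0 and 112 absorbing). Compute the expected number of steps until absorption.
E[τ | X_0 = 46] = 3036

Let v_k = E[τ | X_0 = k]. Boundary: v_0 = v_112 = 0. Recurrence: v_k = 1 + (v_{k-1} + v_{k+1})/2 for 1 ≤ k ≤ 111. The particular solution to v_k − (v_{k-1} + v_{k+1})/2 = 1 is v_k = −k^2. Adding homogeneous solution A + B k and matching boundaries gives v_k = k (112 − k). Substituting k = 46: v_46 = 46 · 66 = 3036.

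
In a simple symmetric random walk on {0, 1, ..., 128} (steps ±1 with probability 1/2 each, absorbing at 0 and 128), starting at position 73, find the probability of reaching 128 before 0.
P(hit 128 before 0) = 73/128

Let u_k = P(hit 128 before 0 | start at k). Then u_0 = 0, u_128 = 1, and u_k = u_{k-1}/2 + u_{k+1}/2 for 1 ≤ k ≤ 127. This harmonic recurrence is solved by u_k = k/128, giving u_73 = 73/128.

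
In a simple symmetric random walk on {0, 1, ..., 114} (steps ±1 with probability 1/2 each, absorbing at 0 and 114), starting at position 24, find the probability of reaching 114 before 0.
P(hit 114 before 0) = 24/114 = 4/19

Let u_k = P(hit 114 before 0 | start at k). Then u_0 = 0, u_114 = 1, and u_k = u_{k-1}/2 + u_{k+1}/2 for 1 ≤ k ≤ 113. This harmonic recurrence is solved by u_k = k/114, giving u_24 = 24/114 = 4/19.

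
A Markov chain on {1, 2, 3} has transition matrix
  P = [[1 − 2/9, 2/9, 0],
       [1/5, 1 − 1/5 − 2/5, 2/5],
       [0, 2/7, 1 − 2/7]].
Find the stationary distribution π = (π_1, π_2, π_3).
π = (3/11, 10/33, 14/33)

This is a birth-death chain on three states, which satisfies detailed balance: π_1 · P_{12} = π_2 · P_{21} and π_2 · P_{23} = π_3 · P_{32}.
From π_1 · 2/9 = π_2 · 1/5: π_2/π_1 = (2/9)/(1/5) = 10/9.
From π_2 · 2/5 = π_3 · 2/7: π_3/π_2 = (2/5)/(2/7) = 7/5.
Take π_1 proportional to 1; then unnormalized π = (1, 10/9, 14/9). Normalize by dividing by the sum 11/3:
  π = (3/11, 10/33, 14/33).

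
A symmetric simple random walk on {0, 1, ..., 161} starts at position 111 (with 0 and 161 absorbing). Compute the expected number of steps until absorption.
E[τ | X_0 = 111] = 5550

Let v_k = E[τ | X_0 = k]. Boundary: v_0 = v_161 = 0. Recurrence: v_k = 1 + (v_{k-1} + v_{k+1})/2 for 1 ≤ k ≤ 160. The particular solution to v_k − (v_{k-1} + v_{k+1})/2 = 1 is v_k = −k^2. Adding homogeneous solution A + B k and matching boundaries gives v_k = k (161 − k). Substituting k = 111: v_111 = 111 · 50 = 5550.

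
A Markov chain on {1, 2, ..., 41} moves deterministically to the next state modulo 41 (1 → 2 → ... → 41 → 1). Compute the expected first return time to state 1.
E[T_1 | X_0 = 1] = 41

The chain cycles deterministically, so starting at state 1 it returns in exactly 41 steps. Equivalently, the stationary distribution is uniform π_j = 1/41 for every state j, so by Kac's formula E[T_1] = 1/π_1 = 41.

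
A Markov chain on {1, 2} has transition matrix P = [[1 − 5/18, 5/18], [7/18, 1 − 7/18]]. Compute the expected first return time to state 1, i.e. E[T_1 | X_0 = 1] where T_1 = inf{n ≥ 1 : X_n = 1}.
E[T_1 | X_0 = 1] = 1/π_1 = 12/7

For an irreducible recurrent Markov chain with stationary distribution π, E[T_i | X_0 = i] = 1/π_i (Kac's formula). Here π_1 = (7/18)/(5/18 + 7/18) = (7/18)/(2/3) = 7/12, so E[T_1 | X_0 = 1] = 1/π_1 = (5/18 + 7/18)/(7/18) = (2/3)/(7/18) = 12/7.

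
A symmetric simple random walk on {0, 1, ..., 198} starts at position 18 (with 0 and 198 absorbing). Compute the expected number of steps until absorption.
E[τ | X_0 = 18] = 3240

Let v_k = E[τ | X_0 = k]. Boundary: v_0 = v_198 = 0. Recurrence: v_k = 1 + (v_{k-1} + v_{k+1})/2 for 1 ≤ k ≤ 197. The particular solution to v_k − (v_{k-1} + v_{k+1})/2 = 1 is v_k = −k^2. Adding homogeneous solution A + B k and matching boundaries gives v_k = k (198 − k). Substituting k = 18: v_18 = 18 · 180 = 3240.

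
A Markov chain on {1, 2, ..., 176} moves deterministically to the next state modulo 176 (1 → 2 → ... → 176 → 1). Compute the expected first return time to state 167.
E[T_167 | X_0 = 167] = 176

The chain cycles deterministically, so starting at state 167 it returns in exactly 176 steps. Equivalently, the stationary distribution is uniform π_j = 1/176 for every state j, so by Kac's formula E[T_167] = 1/π_167 = 176.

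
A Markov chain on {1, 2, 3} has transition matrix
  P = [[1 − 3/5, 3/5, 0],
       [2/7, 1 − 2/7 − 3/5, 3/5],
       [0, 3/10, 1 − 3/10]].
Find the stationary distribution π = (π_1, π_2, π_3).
π = (10/73, 21/73, 42/73)

This is a birth-death chain on three states, which satisfies detailed balance: π_1 · P_{12} = π_2 · P_{21} and π_2 · P_{23} = π_3 · P_{32}.
From π_1 · 3/5 = π_2 · 2/7: π_2/π_1 = (3/5)/(2/7) = 21/10.
From π_2 · 3/5 = π_3 · 3/10: π_3/π_2 = (3/5)/(3/10) = 2.
Take π_1 proportional to 1; then unnormalized π = (1, 21/10, 21/5). Normalize by dividing by the sum 73/10:
  π = (10/73, 21/73, 42/73).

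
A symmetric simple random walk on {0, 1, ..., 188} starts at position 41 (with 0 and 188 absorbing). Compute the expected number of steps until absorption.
E[τ | X_0 = 41] = 6027

Let v_k = E[τ | X_0 = k]. Boundary: v_0 = v_188 = 0. Recurrence: v_k = 1 + (v_{k-1} + v_{k+1})/2 for 1 ≤ k ≤ 187. The particular solution to v_k − (v_{k-1} + v_{k+1})/2 = 1 is v_k = −k^2. Adding homogeneous solution A + B k and matching boundaries gives v_k = k (188 − k). Substituting k = 41: v_41 = 41 · 147 = 6027.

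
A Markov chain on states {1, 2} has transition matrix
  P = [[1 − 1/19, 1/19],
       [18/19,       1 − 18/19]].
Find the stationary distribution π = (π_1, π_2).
π_1 = 18/19, π_2 = 1/19

Solve πP = π with π_1 + π_2 = 1. From πP = π: π_1 · (1 − 1/19) + π_2 · 18/19 = π_1 ⇒ π_2 · 18/19 = π_1 · 1/19 ⇒ π_2/π_1 = (1/19)/(18/19) = 1/18. Together with π_1 + π_2 = 1:
  π_1 = (18/19)/(1/19 + 18/19) = (18/19)/(1) = 18/19,
  π_2 = (1/19)/(1/19 + 18/19) = (1/19)/(1) = 1/19.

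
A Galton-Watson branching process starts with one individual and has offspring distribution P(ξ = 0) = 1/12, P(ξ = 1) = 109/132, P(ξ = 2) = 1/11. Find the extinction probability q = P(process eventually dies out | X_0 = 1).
q = 11/12

The pgf is f(s) = 1/12 + 109/132·s + 1/11·s². The extinction probability q is the smallest fixed point of f in [0, 1]. Setting s = f(s):
  1/11·s² + (109/132 − 1)·s + 1/12 = 0
  1/11·s² − (1/12 + 1/11)·s + 1/12 = 0
which factors as (s − 1)·(1/11·s − 1/12) = 0, giving roots s = 1 and s = (1/12)/(1/11) = 11/12.
Mean offspring μ = 109/132 + 2·1/11 = 133/132 > 1 (supercritical), so q < 1. The extinction probability is the smaller root: q = (1/12)/(1/11) = 11/12.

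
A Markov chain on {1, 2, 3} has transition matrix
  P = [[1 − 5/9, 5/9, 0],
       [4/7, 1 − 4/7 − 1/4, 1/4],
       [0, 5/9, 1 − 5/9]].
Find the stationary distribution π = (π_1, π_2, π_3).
π = (144/347, 140/347, 63/347)

This is a birth-death chain on three states, which satisfies detailed balance: π_1 · P_{12} = π_2 · P_{21} and π_2 · P_{23} = π_3 · P_{32}.
From π_1 · 5/9 = π_2 · 4/7: π_2/π_1 = (5/9)/(4/7) = 35/36.
From π_2 · 1/4 = π_3 · 5/9: π_3/π_2 = (1/4)/(5/9) = 9/20.
Take π_1 proportional to 1; then unnormalized π = (1, 35/36, 7/16). Normalize by dividing by the sum 347/144:
  π = (144/347, 140/347, 63/347).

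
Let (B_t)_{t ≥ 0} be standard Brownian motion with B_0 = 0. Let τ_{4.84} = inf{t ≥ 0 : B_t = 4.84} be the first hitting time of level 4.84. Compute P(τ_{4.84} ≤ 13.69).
P(τ_{4.84} ≤ 13.69) = 2(1 − Φ(4.84/√13.69)) = 2(1 − Φ(1.3081)) ≈ 0.1908

By the reflection principle for standard BM, P(τ_b ≤ t) = 2 · P(B_t ≥ b). Since B_t ~ N(0, t), P(B_t ≥ 4.84) = 1 − Φ(4.84/√t) = 1 − Φ(4.84/√13.69) = 1 − Φ(1.3081) ≈ 0.09542. Doubling: P(τ_{4.84} ≤ 13.69) ≈ 2 · 0.09542 = 0.19084 ≈ 0.1908.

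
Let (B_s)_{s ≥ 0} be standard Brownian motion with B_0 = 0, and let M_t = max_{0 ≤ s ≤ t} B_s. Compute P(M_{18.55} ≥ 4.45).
P(M_{18.55} ≥ 4.45) = 2·P(B_{18.55} ≥ 4.45) = 2(1 − Φ(4.45/√18.55)) ≈ 0.3015

By the reflection principle for Brownian motion, P(M_t ≥ a) = 2 · P(B_t ≥ a) for a ≥ 0. Since B_t ~ N(0, t), P(B_t ≥ 4.45) = 1 − Φ(4.45/√t) = 1 − Φ(4.45/√18.55) = 1 − Φ(1.0332). So
  P(M_{18.55} ≥ 4.45) = 2(1 − Φ(1.0332)) ≈ 0.3015.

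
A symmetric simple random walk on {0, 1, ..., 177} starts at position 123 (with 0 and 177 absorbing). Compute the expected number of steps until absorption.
E[τ | X_0 = 123] = 6642

Let v_k = E[τ | X_0 = k]. Boundary: v_0 = v_177 = 0. Recurrence: v_k = 1 + (v_{k-1} + v_{k+1})/2 for 1 ≤ k ≤ 176. The particular solution to v_k − (v_{k-1} + v_{k+1})/2 = 1 is v_k = −k^2. Adding homogeneous solution A + B k and matching boundaries gives v_k = k (177 − k). Substituting k = 123: v_123 = 123 · 54 = 6642.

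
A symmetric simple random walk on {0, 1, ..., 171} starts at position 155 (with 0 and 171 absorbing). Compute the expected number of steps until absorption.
E[τ | X_0 = 155] = 2480

Let v_k = E[τ | X_0 = k]. Boundary: v_0 = v_171 = 0. Recurrence: v_k = 1 + (v_{k-1} + v_{k+1})/2 for 1 ≤ k ≤ 170. The particular solution to v_k − (v_{k-1} + v_{k+1})/2 = 1 is v_k = −k^2. Adding homogeneous solution A + B k and matching boundaries gives v_k = k (171 − k). Substituting k = 155: v_155 = 155 · 16 = 2480.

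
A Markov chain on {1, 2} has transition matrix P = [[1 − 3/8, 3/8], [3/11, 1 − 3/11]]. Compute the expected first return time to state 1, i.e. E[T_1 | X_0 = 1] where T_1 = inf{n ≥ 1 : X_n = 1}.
E[T_1 | X_0 = 1] = 1/π_1 = 19/8

For an irreducible recurrent Markov chain with stationary distribution π, E[T_i | X_0 = i] = 1/π_i (Kac's formula). Here π_1 = (3/11)/(3/8 + 3/11) = (3/11)/(57/88) = 8/19, so E[T_1 | X_0 = 1] = 1/π_1 = (3/8 + 3/11)/(3/11) = (57/88)/(3/11) = 19/8.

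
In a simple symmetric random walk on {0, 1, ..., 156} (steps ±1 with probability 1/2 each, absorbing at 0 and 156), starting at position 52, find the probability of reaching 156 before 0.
P(hit 156 before 0) = 52/156 = 1/3

Let u_k = P(hit 156 before 0 | start at k). Then u_0 = 0, u_156 = 1, and u_k = u_{k-1}/2 + u_{k+1}/2 for 1 ≤ k ≤ 155. This harmonic recurrence is solved by u_k = k/156, giving u_52 = 52/156 = 1/3.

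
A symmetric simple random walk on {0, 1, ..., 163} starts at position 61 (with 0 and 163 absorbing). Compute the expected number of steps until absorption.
E[τ | X_0 = 61] = 6222

Let v_k = E[τ | X_0 = k]. Boundary: v_0 = v_163 = 0. Recurrence: v_k = 1 + (v_{k-1} + v_{k+1})/2 for 1 ≤ k ≤ 162. The particular solution to v_k − (v_{k-1} + v_{k+1})/2 = 1 is v_k = −k^2. Adding homogeneous solution A + B k and matching boundaries gives v_k = k (163 − k). Substituting k = 61: v_61 = 61 · 102 = 6222.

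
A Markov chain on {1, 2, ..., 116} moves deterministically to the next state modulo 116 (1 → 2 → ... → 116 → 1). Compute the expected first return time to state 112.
E[T_112 | X_0 = 112] = 116

The chain cycles deterministically, so starting at state 112 it returns in exactly 116 steps. Equivalently, the stationary distribution is uniform π_j = 1/116 for every state j, so by Kac's formula E[T_112] = 1/π_112 = 116.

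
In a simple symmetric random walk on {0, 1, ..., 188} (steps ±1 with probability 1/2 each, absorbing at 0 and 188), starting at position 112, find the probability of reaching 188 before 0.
P(hit 188 before 0) = 112/188 = 28/47

Let u_k = P(hit 188 before 0 | start at k). Then u_0 = 0, u_188 = 1, and u_k = u_{k-1}/2 + u_{k+1}/2 for 1 ≤ k ≤ 187. This harmonic recurrence is solved by u_k = k/188, giving u_112 = 112/188 = 28/47.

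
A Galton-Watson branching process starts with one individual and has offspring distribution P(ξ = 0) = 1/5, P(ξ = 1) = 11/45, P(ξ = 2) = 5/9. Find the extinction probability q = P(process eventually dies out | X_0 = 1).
q = 9/25

The pgf is f(s) = 1/5 + 11/45·s + 5/9·s². The extinction probability q is the smallest fixed point of f in [0, 1]. Setting s = f(s):
  5/9·s² + (11/45 − 1)·s + 1/5 = 0
  5/9·s² − (1/5 + 5/9)·s + 1/5 = 0
which factors as (s − 1)·(5/9·s − 1/5) = 0, giving roots s = 1 and s = (1/5)/(5/9) = 9/25.
Mean offspring μ = 11/45 + 2·5/9 = 61/45 > 1 (supercritical), so q < 1. The extinction probability is the smaller root: q = (1/5)/(5/9) = 9/25.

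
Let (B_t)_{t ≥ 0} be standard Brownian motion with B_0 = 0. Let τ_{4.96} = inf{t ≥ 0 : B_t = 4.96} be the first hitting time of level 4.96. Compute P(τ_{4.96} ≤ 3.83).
P(τ_{4.96} ≤ 3.83) = 2(1 − Φ(4.96/√3.83)) = 2(1 − Φ(2.5344)) ≈ 0.0113

By the reflection principle for standard BM, P(τ_b ≤ t) = 2 · P(B_t ≥ b). Since B_t ~ N(0, t), P(B_t ≥ 4.96) = 1 − Φ(4.96/√t) = 1 − Φ(4.96/√3.83) = 1 − Φ(2.5344) ≈ 0.00563. Doubling: P(τ_{4.96} ≤ 3.83) ≈ 2 · 0.00563 = 0.01126 ≈ 0.0113.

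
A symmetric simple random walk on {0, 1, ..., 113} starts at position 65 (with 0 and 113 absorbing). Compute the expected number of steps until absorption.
E[τ | X_0 = 65] = 3120

Let v_k = E[τ | X_0 = k]. Boundary: v_0 = v_113 = 0. Recurrence: v_k = 1 + (v_{k-1} + v_{k+1})/2 for 1 ≤ k ≤ 112. The particular solution to v_k − (v_{k-1} + v_{k+1})/2 = 1 is v_k = −k^2. Adding homogeneous solution A + B k and matching boundaries gives v_k = k (113 − k). Substituting k = 65: v_65 = 65 · 48 = 3120.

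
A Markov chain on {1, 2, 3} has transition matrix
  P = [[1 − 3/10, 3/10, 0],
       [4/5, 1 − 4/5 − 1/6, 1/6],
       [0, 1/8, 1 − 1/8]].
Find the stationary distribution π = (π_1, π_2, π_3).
π = (8/15, 1/5, 4/15)

This is a birth-death chain on three states, which satisfies detailed balance: π_1 · P_{12} = π_2 · P_{21} and π_2 · P_{23} = π_3 · P_{32}.
From π_1 · 3/10 = π_2 · 4/5: π_2/π_1 = (3/10)/(4/5) = 3/8.
From π_2 · 1/6 = π_3 · 1/8: π_3/π_2 = (1/6)/(1/8) = 4/3.
Take π_1 proportional to 1; then unnormalized π = (1, 3/8, 1/2). Normalize by dividing by the sum 15/8:
  π = (8/15, 1/5, 4/15).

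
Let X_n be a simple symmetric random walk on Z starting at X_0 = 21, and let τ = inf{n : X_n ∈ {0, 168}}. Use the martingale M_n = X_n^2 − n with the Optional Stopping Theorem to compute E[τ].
E[τ] = 3087

M_n = X_n^2 − n is a martingale (since E[X_{n+1}^2 | F_n] = X_n^2 + 1). By OST (τ has finite mean in a bounded region), E[M_τ] = E[M_0] = X_0^2 − 0 = 21^2 = 441. Also E[M_τ] = E[X_τ^2] − E[τ]. The walk exits at 0 or 168, with P(hit 168 first) = 21/168, so E[X_τ^2] = 168^2 · 21/168 + 0 = 3528. Thus E[τ] = E[X_τ^2] − E[M_τ] = 3528 − 441 = 3087 = 21(168 − 21) = 3087.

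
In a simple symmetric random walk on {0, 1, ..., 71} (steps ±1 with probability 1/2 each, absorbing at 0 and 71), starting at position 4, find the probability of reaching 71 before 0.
P(hit 71 before 0) = 4/71

Let u_k = P(hit 71 before 0 | start at k). Then u_0 = 0, u_71 = 1, and u_k = u_{k-1}/2 + u_{k+1}/2 for 1 ≤ k ≤ 70. This harmonic recurrence is solved by u_k = k/71, giving u_4 = 4/71.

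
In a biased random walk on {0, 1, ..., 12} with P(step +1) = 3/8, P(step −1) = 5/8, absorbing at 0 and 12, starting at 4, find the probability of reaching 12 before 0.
P(hit 12 before 0) = (1 − (5/3)^4) / (1 − (5/3)^12) = 6561/447811

Let u_k denote P(reach 12 before 0 | start at k). Boundary: u_0 = 0, u_12 = 1. Recurrence: u_k = 3/8·u_{k+1} + 5/8·u_{k-1} for 1 ≤ k ≤ 11. Try u_k = A + B·r^k with r = q/p = (5/8)/(3/8) = 5/3. Substitution satisfies the recurrence; boundary conditions give:
  u_k = (1 − r^k) / (1 − r^N) = (1 − (5/3)^4) / (1 − (5/3)^12) = 6561/447811.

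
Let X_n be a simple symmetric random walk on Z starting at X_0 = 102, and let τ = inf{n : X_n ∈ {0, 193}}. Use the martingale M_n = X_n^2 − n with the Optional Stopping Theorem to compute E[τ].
E[τ] = 9282

M_n = X_n^2 − n is a martingale (since E[X_{n+1}^2 | F_n] = X_n^2 + 1). By OST (τ has finite mean in a bounded region), E[M_τ] = E[M_0] = X_0^2 − 0 = 102^2 = 10404. Also E[M_τ] = E[X_τ^2] − E[τ]. The walk exits at 0 or 193, with P(hit 193 first) = 102/193, so E[X_τ^2] = 193^2 · 102/193 + 0 = 19686. Thus E[τ] = E[X_τ^2] − E[M_τ] = 19686 − 10404 = 9282 = 102(193 − 102) = 9282.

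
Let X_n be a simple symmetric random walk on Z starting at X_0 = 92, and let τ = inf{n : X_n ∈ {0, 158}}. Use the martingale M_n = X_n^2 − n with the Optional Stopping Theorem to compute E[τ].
E[τ] = 6072

M_n = X_n^2 − n is a martingale (since E[X_{n+1}^2 | F_n] = X_n^2 + 1). By OST (τ has finite mean in a bounded region), E[M_τ] = E[M_0] = X_0^2 − 0 = 92^2 = 8464. Also E[M_τ] = E[X_τ^2] − E[τ]. The walk exits at 0 or 158, with P(hit 158 first) = 92/158, so E[X_τ^2] = 158^2 · 92/158 + 0 = 14536. Thus E[τ] = E[X_τ^2] − E[M_τ] = 14536 − 8464 = 6072 = 92(158 − 92) = 6072.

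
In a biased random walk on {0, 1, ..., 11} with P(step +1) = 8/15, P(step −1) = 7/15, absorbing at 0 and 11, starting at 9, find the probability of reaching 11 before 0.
P(hit 11 before 0) = (1 − (7/8)^9) / (1 − (7/8)^11) = 6007303744/6612607849

Let u_k denote P(reach 11 before 0 | start at k). Boundary: u_0 = 0, u_11 = 1. Recurrence: u_k = 8/15·u_{k+1} + 7/15·u_{k-1} for 1 ≤ k ≤ 10. Try u_k = A + B·r^k with r = q/p = (7/15)/(8/15) = 7/8. Substitution satisfies the recurrence; boundary conditions give:
  u_k = (1 − r^k) / (1 − r^N) = (1 − (7/8)^9) / (1 − (7/8)^11) = 6007303744/6612607849.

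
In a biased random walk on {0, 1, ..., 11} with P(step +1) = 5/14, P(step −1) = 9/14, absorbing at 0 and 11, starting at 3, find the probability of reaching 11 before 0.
P(hit 11 before 0) = (1 − (9/5)^3) / (1 − (9/5)^11) = 58984375/7833057871

Let u_k denote P(reach 11 before 0 | start at k). Boundary: u_0 = 0, u_11 = 1. Recurrence: u_k = 5/14·u_{k+1} + 9/14·u_{k-1} for 1 ≤ k ≤ 10. Try u_k = A + B·r^k with r = q/p = (9/14)/(5/14) = 9/5. Substitution satisfies the recurrence; boundary conditions give:
  u_k = (1 − r^k) / (1 − r^N) = (1 − (9/5)^3) / (1 − (9/5)^11) = 58984375/7833057871.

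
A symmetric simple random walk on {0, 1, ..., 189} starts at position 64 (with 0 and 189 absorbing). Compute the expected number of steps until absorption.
E[τ | X_0 = 64] = 8000

Let v_k = E[τ | X_0 = k]. Boundary: v_0 = v_189 = 0. Recurrence: v_k = 1 + (v_{k-1} + v_{k+1})/2 for 1 ≤ k ≤ 188. The particular solution to v_k − (v_{k-1} + v_{k+1})/2 = 1 is v_k = −k^2. Adding homogeneous solution A + B k and matching boundaries gives v_k = k (189 − k). Substituting k = 64: v_64 = 64 · 125 = 8000.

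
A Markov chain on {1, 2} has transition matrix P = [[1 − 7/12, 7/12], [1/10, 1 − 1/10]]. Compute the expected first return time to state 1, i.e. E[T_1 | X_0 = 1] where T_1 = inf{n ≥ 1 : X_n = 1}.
E[T_1 | X_0 = 1] = 1/π_1 = 41/6

For an irreducible recurrent Markov chain with stationary distribution π, E[T_i | X_0 = i] = 1/π_i (Kac's formula). Here π_1 = (1/10)/(7/12 + 1/10) = (1/10)/(41/60) = 6/41, so E[T_1 | X_0 = 1] = 1/π_1 = (7/12 + 1/10)/(1/10) = (41/60)/(1/10) = 41/6.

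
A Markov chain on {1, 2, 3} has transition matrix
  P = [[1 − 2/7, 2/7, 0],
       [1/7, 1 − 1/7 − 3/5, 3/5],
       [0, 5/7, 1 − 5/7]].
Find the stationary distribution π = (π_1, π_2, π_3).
π = (25/117, 50/117, 14/39)

This is a birth-death chain on three states, which satisfies detailed balance: π_1 · P_{12} = π_2 · P_{21} and π_2 · P_{23} = π_3 · P_{32}.
From π_1 · 2/7 = π_2 · 1/7: π_2/π_1 = (2/7)/(1/7) = 2.
From π_2 · 3/5 = π_3 · 5/7: π_3/π_2 = (3/5)/(5/7) = 21/25.
Take π_1 proportional to 1; then unnormalized π = (1, 2, 42/25). Normalize by dividing by the sum 117/25:
  π = (25/117, 50/117, 14/39).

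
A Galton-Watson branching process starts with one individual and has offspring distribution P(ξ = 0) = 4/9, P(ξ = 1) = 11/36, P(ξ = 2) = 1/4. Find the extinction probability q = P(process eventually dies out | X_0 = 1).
q = 1

Mean offspring μ = 0·4/9 + 1·11/36 + 2·1/4 = 29/36 ≤ 1. For μ ≤ 1 with offspring not concentrated at 1, the Galton-Watson process goes extinct almost surely, so q = 1.
(Algebraic check: The pgf is f(s) = 4/9 + 11/36·s + 1/4·s². The extinction probability q is the smallest fixed point of f in [0, 1]. Setting s = f(s):
  1/4·s² + (11/36 − 1)·s + 4/9 = 0
  1/4·s² − (4/9 + 1/4)·s + 4/9 = 0
which factors as (s − 1)·(1/4·s − 4/9) = 0, giving roots s = 1 and s = (4/9)/(1/4) = 16/9. Since 16/9 ≥ 1, the smallest root in [0, 1] is s = 1.)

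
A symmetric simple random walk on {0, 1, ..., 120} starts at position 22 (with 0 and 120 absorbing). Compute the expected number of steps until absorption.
E[τ | X_0 = 22] = 2156

Let v_k = E[τ | X_0 = k]. Boundary: v_0 = v_120 = 0. Recurrence: v_k = 1 + (v_{k-1} + v_{k+1})/2 for 1 ≤ k ≤ 119. The particular solution to v_k − (v_{k-1} + v_{k+1})/2 = 1 is v_k = −k^2. Adding homogeneous solution A + B k and matching boundaries gives v_k = k (120 − k). Substituting k = 22: v_22 = 22 · 98 = 2156.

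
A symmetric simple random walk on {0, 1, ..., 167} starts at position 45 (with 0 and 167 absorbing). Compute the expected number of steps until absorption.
E[τ | X_0 = 45] = 5490

Let v_k = E[τ | X_0 = k]. Boundary: v_0 = v_167 = 0. Recurrence: v_k = 1 + (v_{k-1} + v_{k+1})/2 for 1 ≤ k ≤ 166. The particular solution to v_k − (v_{k-1} + v_{k+1})/2 = 1 is v_k = −k^2. Adding homogeneous solution A + B k and matching boundaries gives v_k = k (167 − k). Substituting k = 45: v_45 = 45 · 122 = 5490.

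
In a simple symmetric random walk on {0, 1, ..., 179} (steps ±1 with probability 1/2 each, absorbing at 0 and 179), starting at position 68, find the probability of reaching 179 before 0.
P(hit 179 before 0) = 68/179

Let u_k = P(hit 179 before 0 | start at k). Then u_0 = 0, u_179 = 1, and u_k = u_{k-1}/2 + u_{k+1}/2 for 1 ≤ k ≤ 178. This harmonic recurrence is solved by u_k = k/179, giving u_68 = 68/179.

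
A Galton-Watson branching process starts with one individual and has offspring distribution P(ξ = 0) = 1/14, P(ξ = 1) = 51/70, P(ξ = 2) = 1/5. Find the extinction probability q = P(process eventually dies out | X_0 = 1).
q = 5/14

The pgf is f(s) = 1/14 + 51/70·s + 1/5·s². The extinction probability q is the smallest fixed point of f in [0, 1]. Setting s = f(s):
  1/5·s² + (51/70 − 1)·s + 1/14 = 0
  1/5·s² − (1/14 + 1/5)·s + 1/14 = 0
which factors as (s − 1)·(1/5·s − 1/14) = 0, giving roots s = 1 and s = (1/14)/(1/5) = 5/14.
Mean offspring μ = 51/70 + 2·1/5 = 79/70 > 1 (supercritical), so q < 1. The extinction probability is the smaller root: q = (1/14)/(1/5) = 5/14.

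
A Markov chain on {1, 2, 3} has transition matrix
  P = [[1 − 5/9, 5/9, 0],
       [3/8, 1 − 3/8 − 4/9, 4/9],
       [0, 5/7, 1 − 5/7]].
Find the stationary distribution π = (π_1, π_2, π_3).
π = (243/827, 360/827, 224/827)

This is a birth-death chain on three states, which satisfies detailed balance: π_1 · P_{12} = π_2 · P_{21} and π_2 · P_{23} = π_3 · P_{32}.
From π_1 · 5/9 = π_2 · 3/8: π_2/π_1 = (5/9)/(3/8) = 40/27.
From π_2 · 4/9 = π_3 · 5/7: π_3/π_2 = (4/9)/(5/7) = 28/45.
Take π_1 proportional to 1; then unnormalized π = (1, 40/27, 224/243). Normalize by dividing by the sum 827/243:
  π = (243/827, 360/827, 224/827).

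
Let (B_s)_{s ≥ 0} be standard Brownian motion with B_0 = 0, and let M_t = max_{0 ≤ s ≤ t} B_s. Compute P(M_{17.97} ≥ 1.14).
P(M_{17.97} ≥ 1.14) = 2·P(B_{17.97} ≥ 1.14) = 2(1 − Φ(1.14/√17.97)) ≈ 0.7880

By the reflection principle for Brownian motion, P(M_t ≥ a) = 2 · P(B_t ≥ a) for a ≥ 0. Since B_t ~ N(0, t), P(B_t ≥ 1.14) = 1 − Φ(1.14/√t) = 1 − Φ(1.14/√17.97) = 1 − Φ(0.2689). So
  P(M_{17.97} ≥ 1.14) = 2(1 − Φ(0.2689)) ≈ 0.7880.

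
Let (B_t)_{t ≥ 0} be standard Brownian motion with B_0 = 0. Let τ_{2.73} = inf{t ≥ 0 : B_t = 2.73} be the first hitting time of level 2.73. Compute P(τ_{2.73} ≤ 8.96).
P(τ_{2.73} ≤ 8.96) = 2(1 − Φ(2.73/√8.96)) = 2(1 − Φ(0.9120)) ≈ 0.3618

By the reflection principle for standard BM, P(τ_b ≤ t) = 2 · P(B_t ≥ b). Since B_t ~ N(0, t), P(B_t ≥ 2.73) = 1 − Φ(2.73/√t) = 1 − Φ(2.73/√8.96) = 1 − Φ(0.9120) ≈ 0.18088. Doubling: P(τ_{2.73} ≤ 8.96) ≈ 2 · 0.18088 = 0.36176 ≈ 0.3618.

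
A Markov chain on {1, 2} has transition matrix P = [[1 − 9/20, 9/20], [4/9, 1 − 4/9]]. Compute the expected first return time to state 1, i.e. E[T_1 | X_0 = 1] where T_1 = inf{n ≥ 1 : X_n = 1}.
E[T_1 | X_0 = 1] = 1/π_1 = 161/80

For an irreducible recurrent Markov chain with stationary distribution π, E[T_i | X_0 = i] = 1/π_i (Kac's formula). Here π_1 = (4/9)/(9/20 + 4/9) = (4/9)/(161/180) = 80/161, so E[T_1 | X_0 = 1] = 1/π_1 = (9/20 + 4/9)/(4/9) = (161/180)/(4/9) = 161/80.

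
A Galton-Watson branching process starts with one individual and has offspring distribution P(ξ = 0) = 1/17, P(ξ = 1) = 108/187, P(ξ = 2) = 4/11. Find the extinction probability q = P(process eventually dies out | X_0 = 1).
q = 11/68

The pgf is f(s) = 1/17 + 108/187·s + 4/11·s². The extinction probability q is the smallest fixed point of f in [0, 1]. Setting s = f(s):
  4/11·s² + (108/187 − 1)·s + 1/17 = 0
  4/11·s² − (1/17 + 4/11)·s + 1/17 = 0
which factors as (s − 1)·(4/11·s − 1/17) = 0, giving roots s = 1 and s = (1/17)/(4/11) = 11/68.
Mean offspring μ = 108/187 + 2·4/11 = 244/187 > 1 (supercritical), so q < 1. The extinction probability is the smaller root: q = (1/17)/(4/11) = 11/68.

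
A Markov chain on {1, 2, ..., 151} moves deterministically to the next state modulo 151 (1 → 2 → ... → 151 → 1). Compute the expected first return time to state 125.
E[T_125 | X_0 = 125] = 151

The chain cycles deterministically, so starting at state 125 it returns in exactly 151 steps. Equivalently, the stationary distribution is uniform π_j = 1/151 for every state j, so by Kac's formula E[T_125] = 1/π_125 = 151.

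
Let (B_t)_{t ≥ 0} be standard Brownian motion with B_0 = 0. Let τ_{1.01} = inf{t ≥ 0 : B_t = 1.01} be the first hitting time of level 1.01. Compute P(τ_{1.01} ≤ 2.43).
P(τ_{1.01} ≤ 2.43) = 2(1 − Φ(1.01/√2.43)) = 2(1 − Φ(0.6479)) ≈ 0.5170

By the reflection principle for standard BM, P(τ_b ≤ t) = 2 · P(B_t ≥ b). Since B_t ~ N(0, t), P(B_t ≥ 1.01) = 1 − Φ(1.01/√t) = 1 − Φ(1.01/√2.43) = 1 − Φ(0.6479) ≈ 0.25852. Doubling: P(τ_{1.01} ≤ 2.43) ≈ 2 · 0.25852 = 0.51704 ≈ 0.5170.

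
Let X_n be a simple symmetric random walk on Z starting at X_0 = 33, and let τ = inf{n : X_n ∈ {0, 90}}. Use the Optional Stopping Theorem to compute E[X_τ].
E[X_τ] = 33

X_n is a martingale and τ is a bounded-mean stopping time (indeed τ is finite a.s. with bounded expectation since the walk is in a bounded region). By the OST, E[X_τ] = E[X_0] = 33. Equivalently: E[X_τ] = 90 · P(hit 90 first) + 0 · P(hit 0 first) = 90 · (33/90) = 33.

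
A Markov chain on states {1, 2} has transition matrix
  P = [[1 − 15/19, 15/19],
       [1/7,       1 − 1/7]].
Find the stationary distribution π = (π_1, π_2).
π_1 = 19/124, π_2 = 105/124

Solve πP = π with π_1 + π_2 = 1. From πP = π: π_1 · (1 − 15/19) + π_2 · 1/7 = π_1 ⇒ π_2 · 1/7 = π_1 · 15/19 ⇒ π_2/π_1 = (15/19)/(1/7) = 105/19. Together with π_1 + π_2 = 1:
  π_1 = (1/7)/(15/19 + 1/7) = (1/7)/(124/133) = 19/124,
  π_2 = (15/19)/(15/19 + 1/7) = (15/19)/(124/133) = 105/124.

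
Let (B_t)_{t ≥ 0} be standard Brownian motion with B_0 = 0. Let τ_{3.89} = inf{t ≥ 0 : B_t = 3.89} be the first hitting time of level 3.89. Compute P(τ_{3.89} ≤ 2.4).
P(τ_{3.89} ≤ 2.4) = 2(1 − Φ(3.89/√2.4)) = 2(1 − Φ(2.5110)) ≈ 0.0120

By the reflection principle for standard BM, P(τ_b ≤ t) = 2 · P(B_t ≥ b). Since B_t ~ N(0, t), P(B_t ≥ 3.89) = 1 − Φ(3.89/√t) = 1 − Φ(3.89/√2.4) = 1 − Φ(2.5110) ≈ 0.00602. Doubling: P(τ_{3.89} ≤ 2.4) ≈ 2 · 0.00602 = 0.01204 ≈ 0.0120.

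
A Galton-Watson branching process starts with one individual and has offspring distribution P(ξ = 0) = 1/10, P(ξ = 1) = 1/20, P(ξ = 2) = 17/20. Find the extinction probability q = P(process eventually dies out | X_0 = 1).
q = 2/17

The pgf is f(s) = 1/10 + 1/20·s + 17/20·s². The extinction probability q is the smallest fixed point of f in [0, 1]. Setting s = f(s):
  17/20·s² + (1/20 − 1)·s + 1/10 = 0
  17/20·s² − (1/10 + 17/20)·s + 1/10 = 0
which factors as (s − 1)·(17/20·s − 1/10) = 0, giving roots s = 1 and s = (1/10)/(17/20) = 2/17.
Mean offspring μ = 1/20 + 2·17/20 = 7/4 > 1 (supercritical), so q < 1. The extinction probability is the smaller root: q = (1/10)/(17/20) = 2/17.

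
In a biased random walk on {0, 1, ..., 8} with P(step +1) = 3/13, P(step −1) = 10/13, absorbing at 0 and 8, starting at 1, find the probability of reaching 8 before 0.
P(hit 8 before 0) = (1 − (10/3)^1) / (1 − (10/3)^8) = 2187/14284777

Let u_k denote P(reach 8 before 0 | start at k). Boundary: u_0 = 0, u_8 = 1. Recurrence: u_k = 3/13·u_{k+1} + 10/13·u_{k-1} for 1 ≤ k ≤ 7. Try u_k = A + B·r^k with r = q/p = (10/13)/(3/13) = 10/3. Substitution satisfies the recurrence; boundary conditions give:
  u_k = (1 − r^k) / (1 − r^N) = (1 − (10/3)^1) / (1 − (10/3)^8) = 2187/14284777.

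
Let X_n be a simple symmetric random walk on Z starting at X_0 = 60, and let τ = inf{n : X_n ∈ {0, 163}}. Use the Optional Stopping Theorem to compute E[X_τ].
E[X_τ] = 60

X_n is a martingale and τ is a bounded-mean stopping time (indeed τ is finite a.s. with bounded expectation since the walk is in a bounded region). By the OST, E[X_τ] = E[X_0] = 60. Equivalently: E[X_τ] = 163 · P(hit 163 first) + 0 · P(hit 0 first) = 163 · (60/163) = 60.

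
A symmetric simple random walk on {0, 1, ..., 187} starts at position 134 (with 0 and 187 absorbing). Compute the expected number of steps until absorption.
E[τ | X_0 = 134] = 7102

Let v_k = E[τ | X_0 = k]. Boundary: v_0 = v_187 = 0. Recurrence: v_k = 1 + (v_{k-1} + v_{k+1})/2 for 1 ≤ k ≤ 186. The particular solution to v_k − (v_{k-1} + v_{k+1})/2 = 1 is v_k = −k^2. Adding homogeneous solution A + B k and matching boundaries gives v_k = k (187 − k). Substituting k = 134: v_134 = 134 · 53 = 7102.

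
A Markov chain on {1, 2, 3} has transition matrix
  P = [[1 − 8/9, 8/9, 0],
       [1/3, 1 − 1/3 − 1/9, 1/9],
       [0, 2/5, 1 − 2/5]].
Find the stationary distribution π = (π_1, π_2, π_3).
π = (27/119, 72/119, 20/119)

This is a birth-death chain on three states, which satisfies detailed balance: π_1 · P_{12} = π_2 · P_{21} and π_2 · P_{23} = π_3 · P_{32}.
From π_1 · 8/9 = π_2 · 1/3: π_2/π_1 = (8/9)/(1/3) = 8/3.
From π_2 · 1/9 = π_3 · 2/5: π_3/π_2 = (1/9)/(2/5) = 5/18.
Take π_1 proportional to 1; then unnormalized π = (1, 8/3, 20/27). Normalize by dividing by the sum 119/27:
  π = (27/119, 72/119, 20/119).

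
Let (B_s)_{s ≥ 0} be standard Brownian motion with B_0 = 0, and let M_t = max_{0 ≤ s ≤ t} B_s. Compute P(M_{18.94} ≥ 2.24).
P(M_{18.94} ≥ 2.24) = 2·P(B_{18.94} ≥ 2.24) = 2(1 − Φ(2.24/√18.94)) ≈ 0.6068

By the reflection principle for Brownian motion, P(M_t ≥ a) = 2 · P(B_t ≥ a) for a ≥ 0. Since B_t ~ N(0, t), P(B_t ≥ 2.24) = 1 − Φ(2.24/√t) = 1 − Φ(2.24/√18.94) = 1 − Φ(0.5147). So
  P(M_{18.94} ≥ 2.24) = 2(1 − Φ(0.5147)) ≈ 0.6068.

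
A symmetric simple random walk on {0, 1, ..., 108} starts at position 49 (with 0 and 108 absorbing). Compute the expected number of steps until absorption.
E[τ | X_0 = 49] = 2891

Let v_k = E[τ | X_0 = k]. Boundary: v_0 = v_108 = 0. Recurrence: v_k = 1 + (v_{k-1} + v_{k+1})/2 for 1 ≤ k ≤ 107. The particular solution to v_k − (v_{k-1} + v_{k+1})/2 = 1 is v_k = −k^2. Adding homogeneous solution A + B k and matching boundaries gives v_k = k (108 − k). Substituting k = 49: v_49 = 49 · 59 = 2891.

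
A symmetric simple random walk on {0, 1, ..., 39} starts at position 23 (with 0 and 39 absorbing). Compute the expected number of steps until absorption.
E[τ | X_0 = 23] = 368

Let v_k = E[τ | X_0 = k]. Boundary: v_0 = v_39 = 0. Recurrence: v_k = 1 + (v_{k-1} + v_{k+1})/2 for 1 ≤ k ≤ 38. The particular solution to v_k − (v_{k-1} + v_{k+1})/2 = 1 is v_k = −k^2. Adding homogeneous solution A + B k and matching boundaries gives v_k = k (39 − k). Substituting k = 23: v_23 = 23 · 16 = 368.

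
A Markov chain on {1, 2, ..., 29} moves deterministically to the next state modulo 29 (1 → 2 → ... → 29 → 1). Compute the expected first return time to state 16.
E[T_16 | X_0 = 16] = 29

The chain cycles deterministically, so starting at state 16 it returns in exactly 29 steps. Equivalently, the stationary distribution is uniform π_j = 1/29 for every state j, so by Kac's formula E[T_16] = 1/π_16 = 29.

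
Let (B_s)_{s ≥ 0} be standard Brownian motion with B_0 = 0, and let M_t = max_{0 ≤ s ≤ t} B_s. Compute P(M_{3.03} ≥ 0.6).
P(M_{3.03} ≥ 0.6) = 2·P(B_{3.03} ≥ 0.6) = 2(1 − Φ(0.6/√3.03)) ≈ 0.7303

By the reflection principle for Brownian motion, P(M_t ≥ a) = 2 · P(B_t ≥ a) for a ≥ 0. Since B_t ~ N(0, t), P(B_t ≥ 0.6) = 1 − Φ(0.6/√t) = 1 − Φ(0.6/√3.03) = 1 − Φ(0.3447). So
  P(M_{3.03} ≥ 0.6) = 2(1 − Φ(0.3447)) ≈ 0.7303.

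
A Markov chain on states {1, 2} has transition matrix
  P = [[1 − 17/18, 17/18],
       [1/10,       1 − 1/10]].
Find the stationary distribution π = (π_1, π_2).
π_1 = 9/94, π_2 = 85/94

Solve πP = π with π_1 + π_2 = 1. From πP = π: π_1 · (1 − 17/18) + π_2 · 1/10 = π_1 ⇒ π_2 · 1/10 = π_1 · 17/18 ⇒ π_2/π_1 = (17/18)/(1/10) = 85/9. Together with π_1 + π_2 = 1:
  π_1 = (1/10)/(17/18 + 1/10) = (1/10)/(47/45) = 9/94,
  π_2 = (17/18)/(17/18 + 1/10) = (17/18)/(47/45) = 85/94.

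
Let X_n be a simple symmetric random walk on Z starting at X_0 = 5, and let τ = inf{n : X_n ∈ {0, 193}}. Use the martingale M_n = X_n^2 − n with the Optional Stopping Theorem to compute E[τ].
E[τ] = 940

M_n = X_n^2 − n is a martingale (since E[X_{n+1}^2 | F_n] = X_n^2 + 1). By OST (τ has finite mean in a bounded region), E[M_τ] = E[M_0] = X_0^2 − 0 = 5^2 = 25. Also E[M_τ] = E[X_τ^2] − E[τ]. The walk exits at 0 or 193, with P(hit 193 first) = 5/193, so E[X_τ^2] = 193^2 · 5/193 + 0 = 965. Thus E[τ] = E[X_τ^2] − E[M_τ] = 965 − 25 = 940 = 5(193 − 5) = 940.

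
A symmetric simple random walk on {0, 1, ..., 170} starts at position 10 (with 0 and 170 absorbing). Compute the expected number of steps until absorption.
E[τ | X_0 = 10] = 1600

Let v_k = E[τ | X_0 = k]. Boundary: v_0 = v_170 = 0. Recurrence: v_k = 1 + (v_{k-1} + v_{k+1})/2 for 1 ≤ k ≤ 169. The particular solution to v_k − (v_{k-1} + v_{k+1})/2 = 1 is v_k = −k^2. Adding homogeneous solution A + B k and matching boundaries gives v_k = k (170 − k). Substituting k = 10: v_10 = 10 · 160 = 1600.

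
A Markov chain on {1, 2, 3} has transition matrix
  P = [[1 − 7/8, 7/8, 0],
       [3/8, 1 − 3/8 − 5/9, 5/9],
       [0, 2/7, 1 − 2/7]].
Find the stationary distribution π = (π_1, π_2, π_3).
π = (54/425, 126/425, 49/85)

This is a birth-death chain on three states, which satisfies detailed balance: π_1 · P_{12} = π_2 · P_{21} and π_2 · P_{23} = π_3 · P_{32}.
From π_1 · 7/8 = π_2 · 3/8: π_2/π_1 = (7/8)/(3/8) = 7/3.
From π_2 · 5/9 = π_3 · 2/7: π_3/π_2 = (5/9)/(2/7) = 35/18.
Take π_1 proportional to 1; then unnormalized π = (1, 7/3, 245/54). Normalize by dividing by the sum 425/54:
  π = (54/425, 126/425, 49/85).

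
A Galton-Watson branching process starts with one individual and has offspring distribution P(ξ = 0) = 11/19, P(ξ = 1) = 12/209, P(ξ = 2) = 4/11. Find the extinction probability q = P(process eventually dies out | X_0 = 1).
q = 1

Mean offspring μ = 0·11/19 + 1·12/209 + 2·4/11 = 164/209 ≤ 1. For μ ≤ 1 with offspring not concentrated at 1, the Galton-Watson process goes extinct almost surely, so q = 1.
(Algebraic check: The pgf is f(s) = 11/19 + 12/209·s + 4/11·s². The extinction probability q is the smallest fixed point of f in [0, 1]. Setting s = f(s):
  4/11·s² + (12/209 − 1)·s + 11/19 = 0
  4/11·s² − (11/19 + 4/11)·s + 11/19 = 0
which factors as (s − 1)·(4/11·s − 11/19) = 0, giving roots s = 1 and s = (11/19)/(4/11) = 121/76. Since 121/76 ≥ 1, the smallest root in [0, 1] is s = 1.)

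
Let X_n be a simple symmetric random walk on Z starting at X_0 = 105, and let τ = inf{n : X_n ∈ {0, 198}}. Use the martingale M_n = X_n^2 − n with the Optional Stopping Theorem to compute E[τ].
E[τ] = 9765

M_n = X_n^2 − n is a martingale (since E[X_{n+1}^2 | F_n] = X_n^2 + 1). By OST (τ has finite mean in a bounded region), E[M_τ] = E[M_0] = X_0^2 − 0 = 105^2 = 11025. Also E[M_τ] = E[X_τ^2] − E[τ]. The walk exits at 0 or 198, with P(hit 198 first) = 105/198, so E[X_τ^2] = 198^2 · 105/198 + 0 = 20790. Thus E[τ] = E[X_τ^2] − E[M_τ] = 20790 − 11025 = 9765 = 105(198 − 105) = 9765.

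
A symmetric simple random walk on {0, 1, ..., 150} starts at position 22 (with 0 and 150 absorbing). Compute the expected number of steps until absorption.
E[τ | X_0 = 22] = 2816

Let v_k = E[τ | X_0 = k]. Boundary: v_0 = v_150 = 0. Recurrence: v_k = 1 + (v_{k-1} + v_{k+1})/2 for 1 ≤ k ≤ 149. The particular solution to v_k − (v_{k-1} + v_{k+1})/2 = 1 is v_k = −k^2. Adding homogeneous solution A + B k and matching boundaries gives v_k = k (150 − k). Substituting k = 22: v_22 = 22 · 128 = 2816.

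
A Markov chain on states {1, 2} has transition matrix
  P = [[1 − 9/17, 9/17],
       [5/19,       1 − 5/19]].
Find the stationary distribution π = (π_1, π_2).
π_1 = 85/256, π_2 = 171/256

Solve πP = π with π_1 + π_2 = 1. From πP = π: π_1 · (1 − 9/17) + π_2 · 5/19 = π_1 ⇒ π_2 · 5/19 = π_1 · 9/17 ⇒ π_2/π_1 = (9/17)/(5/19) = 171/85. Together with π_1 + π_2 = 1:
  π_1 = (5/19)/(9/17 + 5/19) = (5/19)/(256/323) = 85/256,
  π_2 = (9/17)/(9/17 + 5/19) = (9/17)/(256/323) = 171/256.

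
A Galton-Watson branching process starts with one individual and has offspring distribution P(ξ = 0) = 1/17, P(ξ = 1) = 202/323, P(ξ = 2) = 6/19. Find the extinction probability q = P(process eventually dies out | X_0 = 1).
q = 19/102

The pgf is f(s) = 1/17 + 202/323·s + 6/19·s². The extinction probability q is the smallest fixed point of f in [0, 1]. Setting s = f(s):
  6/19·s² + (202/323 − 1)·s + 1/17 = 0
  6/19·s² − (1/17 + 6/19)·s + 1/17 = 0
which factors as (s − 1)·(6/19·s − 1/17) = 0, giving roots s = 1 and s = (1/17)/(6/19) = 19/102.
Mean offspring μ = 202/323 + 2·6/19 = 406/323 > 1 (supercritical), so q < 1. The extinction probability is the smaller root: q = (1/17)/(6/19) = 19/102.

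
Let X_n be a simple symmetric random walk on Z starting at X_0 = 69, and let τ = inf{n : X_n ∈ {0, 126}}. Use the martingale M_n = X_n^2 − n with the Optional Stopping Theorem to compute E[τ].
E[τ] = 3933

M_n = X_n^2 − n is a martingale (since E[X_{n+1}^2 | F_n] = X_n^2 + 1). By OST (τ has finite mean in a bounded region), E[M_τ] = E[M_0] = X_0^2 − 0 = 69^2 = 4761. Also E[M_τ] = E[X_τ^2] − E[τ]. The walk exits at 0 or 126, with P(hit 126 first) = 69/126, so E[X_τ^2] = 126^2 · 69/126 + 0 = 8694. Thus E[τ] = E[X_τ^2] − E[M_τ] = 8694 − 4761 = 3933 = 69(126 − 69) = 3933.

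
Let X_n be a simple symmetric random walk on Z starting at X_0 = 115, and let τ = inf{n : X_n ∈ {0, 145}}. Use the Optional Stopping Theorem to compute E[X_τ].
E[X_τ] = 115

X_n is a martingale and τ is a bounded-mean stopping time (indeed τ is finite a.s. with bounded expectation since the walk is in a bounded region). By the OST, E[X_τ] = E[X_0] = 115. Equivalently: E[X_τ] = 145 · P(hit 145 first) + 0 · P(hit 0 first) = 145 · (115/145) = 115.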